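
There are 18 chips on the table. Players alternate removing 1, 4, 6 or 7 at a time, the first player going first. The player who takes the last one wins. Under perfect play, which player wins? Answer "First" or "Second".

i:   0  1  2  3  4  5  6  7  8  9 10 11 12 13 14 15 16 17 18
     L  W  L  W  W  L  W  W  W  W  L  W  W  L  W  L  W  W  L
Position 18 is L, so the second player wins.

Second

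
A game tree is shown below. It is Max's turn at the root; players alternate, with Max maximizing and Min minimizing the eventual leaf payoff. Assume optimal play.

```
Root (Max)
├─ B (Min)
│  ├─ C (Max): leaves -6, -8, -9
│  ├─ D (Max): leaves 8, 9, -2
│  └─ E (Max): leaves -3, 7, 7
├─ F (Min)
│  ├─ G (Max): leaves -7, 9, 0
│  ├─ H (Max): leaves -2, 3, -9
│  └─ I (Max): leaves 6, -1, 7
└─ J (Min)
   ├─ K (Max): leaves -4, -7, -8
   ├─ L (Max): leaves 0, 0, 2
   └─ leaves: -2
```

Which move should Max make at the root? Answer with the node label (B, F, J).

C (Max): max(-6, -8, -9) = -6
D (Max): max(8, 9, -2) = 9
E (Max): max(-3, 7, 7) = 7
B (Min): min(-6, 9, 7) = -6
G (Max): max(-7, 9, 0) = 9
H (Max): max(-2, 3, -9) = 3
I (Max): max(6, -1, 7) = 7
F (Min): min(9, 3, 7) = 3
K (Max): max(-4, -7, -8) = -4
L (Max): max(0, 0, 2) = 2
J (Min): min(-4, 2, -2) = -4
Root (Max): max(-6, 3, -4) = 3
Max picks the child with the highest value: F (value 3).

F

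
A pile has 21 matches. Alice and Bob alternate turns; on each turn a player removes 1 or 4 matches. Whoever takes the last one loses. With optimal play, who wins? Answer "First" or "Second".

Second

i:   0  1  2  3  4  5  6  7  8  9 10 11 12 13 14 15 16 17 18 19 20 21
     W  L  W  L  W  W  L  W  L  W  W  L  W  L  W  W  L  W  L  W  W  L
Position 21 is L, so the second player wins.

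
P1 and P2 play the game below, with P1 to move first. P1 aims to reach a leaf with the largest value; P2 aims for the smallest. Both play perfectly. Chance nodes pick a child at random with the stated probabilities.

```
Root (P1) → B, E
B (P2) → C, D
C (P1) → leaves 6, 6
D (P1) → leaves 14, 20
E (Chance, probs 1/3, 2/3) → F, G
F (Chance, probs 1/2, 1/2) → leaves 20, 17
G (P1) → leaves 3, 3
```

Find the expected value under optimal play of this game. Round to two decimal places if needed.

8.17

C (P1): max(6, 6) = 6
D (P1): max(14, 20) = 20
B (P2): min(6, 20) = 6
F (Chance): 1/2·20 + 1/2·17 = 18.5
G (P1): max(3, 3) = 3
E (Chance): 1/3·18.5 + 2/3·3 = 8.17
Root (P1): max(6, 8.17) = 8.17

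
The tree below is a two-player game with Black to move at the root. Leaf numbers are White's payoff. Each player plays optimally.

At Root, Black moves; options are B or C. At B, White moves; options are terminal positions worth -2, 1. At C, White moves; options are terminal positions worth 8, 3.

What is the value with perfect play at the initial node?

B (White): max(-2, 1) = 1
C (White): max(8, 3) = 8
Root (Black): min(1, 8) = 1

1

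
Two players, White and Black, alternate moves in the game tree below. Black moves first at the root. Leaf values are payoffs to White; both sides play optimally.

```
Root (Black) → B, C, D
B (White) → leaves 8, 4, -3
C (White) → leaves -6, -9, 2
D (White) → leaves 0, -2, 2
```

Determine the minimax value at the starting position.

B (White): max(8, 4, -3) = 8
C (White): max(-6, -9, 2) = 2
D (White): max(0, -2, 2) = 2
Root (Black): min(8, 2, 2) = 2

2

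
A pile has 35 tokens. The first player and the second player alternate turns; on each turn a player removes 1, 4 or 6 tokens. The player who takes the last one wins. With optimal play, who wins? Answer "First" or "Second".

Mark each pile size as W (mover wins) or L (mover loses):
i:   0  1  2  3  4  5  6  7  8  9 10 11 12 13 14 15 16 17 18 19 20 21 22 23 24 25 26 27 28 29 30 31 32 33 34 35
     L  W  L  W  W  L  W  L  W  W  L  W  L  W  W  L  W  L  W  W  L  W  L  W  W  L  W  L  W  W  L  W  L  W  W  L
Position 35 is L, so the second player wins.

Second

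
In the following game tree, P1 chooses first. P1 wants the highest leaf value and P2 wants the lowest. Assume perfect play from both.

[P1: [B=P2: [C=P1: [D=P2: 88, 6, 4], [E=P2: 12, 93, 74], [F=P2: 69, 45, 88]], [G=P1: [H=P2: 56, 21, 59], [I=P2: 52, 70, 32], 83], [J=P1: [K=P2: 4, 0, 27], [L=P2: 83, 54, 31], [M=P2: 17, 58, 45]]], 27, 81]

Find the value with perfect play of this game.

81

D (P2): min(88, 6, 4) = 4
E (P2): min(12, 93, 74) = 12
F (P2): min(69, 45, 88) = 45
C (P1): max(4, 12, 45) = 45
H (P2): min(56, 21, 59) = 21
I (P2): min(52, 70, 32) = 32
G (P1): max(21, 32, 83) = 83
K (P2): min(4, 0, 27) = 0
L (P2): min(83, 54, 31) = 31
M (P2): min(17, 58, 45) = 17
J (P1): max(0, 31, 17) = 31
B (P2): min(45, 83, 31) = 31
Root (P1): max(31, 27, 81) = 81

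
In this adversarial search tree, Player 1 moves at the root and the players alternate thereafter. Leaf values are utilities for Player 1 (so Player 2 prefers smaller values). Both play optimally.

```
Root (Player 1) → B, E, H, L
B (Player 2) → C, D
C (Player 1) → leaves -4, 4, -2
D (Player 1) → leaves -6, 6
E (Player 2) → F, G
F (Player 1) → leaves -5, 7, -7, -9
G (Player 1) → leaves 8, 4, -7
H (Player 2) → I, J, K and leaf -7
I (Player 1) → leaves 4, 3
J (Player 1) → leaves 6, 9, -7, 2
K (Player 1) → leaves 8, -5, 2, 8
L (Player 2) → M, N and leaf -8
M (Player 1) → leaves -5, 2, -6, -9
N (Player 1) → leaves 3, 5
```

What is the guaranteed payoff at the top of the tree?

C (Player 1): max(-4, 4, -2) = 4
D (Player 1): max(-6, 6) = 6
B (Player 2): min(4, 6) = 4
F (Player 1): max(-5, 7, -7, -9) = 7
G (Player 1): max(8, 4, -7) = 8
E (Player 2): min(7, 8) = 7
I (Player 1): max(4, 3) = 4
J (Player 1): max(6, 9, -7, 2) = 9
K (Player 1): max(8, -5, 2, 8) = 8
H (Player 2): min(4, 9, 8, -7) = -7
M (Player 1): max(-5, 2, -6, -9) = 2
N (Player 1): max(3, 5) = 5
L (Player 2): min(2, 5, -8) = -8
Root (Player 1): max(4, 7, -7, -8) = 7

7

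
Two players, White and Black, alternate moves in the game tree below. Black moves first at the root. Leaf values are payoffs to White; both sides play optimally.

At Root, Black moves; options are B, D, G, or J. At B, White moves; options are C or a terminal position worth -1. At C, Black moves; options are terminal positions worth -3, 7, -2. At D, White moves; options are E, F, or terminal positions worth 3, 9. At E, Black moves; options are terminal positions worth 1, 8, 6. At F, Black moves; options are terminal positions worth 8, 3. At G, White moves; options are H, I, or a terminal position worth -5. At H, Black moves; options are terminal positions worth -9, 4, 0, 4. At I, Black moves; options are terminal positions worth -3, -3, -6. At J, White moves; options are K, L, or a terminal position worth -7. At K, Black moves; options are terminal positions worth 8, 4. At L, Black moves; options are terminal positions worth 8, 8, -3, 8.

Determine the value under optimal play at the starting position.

C (Black): min(-3, 7, -2) = -3
B (White): max(-3, -1) = -1
E (Black): min(1, 8, 6) = 1
F (Black): min(8, 3) = 3
D (White): max(1, 3, 3, 9) = 9
H (Black): min(-9, 4, 0, 4) = -9
I (Black): min(-3, -3, -6) = -6
G (White): max(-9, -6, -5) = -5
K (Black): min(8, 4) = 4
L (Black): min(8, 8, -3, 8) = -3
J (White): max(4, -3, -7) = 4
Root (Black): min(-1, 9, -5, 4) = -5

-5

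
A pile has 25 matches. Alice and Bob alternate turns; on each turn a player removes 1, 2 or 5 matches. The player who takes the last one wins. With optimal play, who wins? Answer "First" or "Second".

First

i:   0  1  2  3  4  5  6  7  8  9 10 11 12 13 14 15 16 17 18 19 20 21 22 23 24 25
     L  W  W  L  W  W  L  W  W  L  W  W  L  W  W  L  W  W  L  W  W  L  W  W  L  W
Position 25 is W, so the first player wins.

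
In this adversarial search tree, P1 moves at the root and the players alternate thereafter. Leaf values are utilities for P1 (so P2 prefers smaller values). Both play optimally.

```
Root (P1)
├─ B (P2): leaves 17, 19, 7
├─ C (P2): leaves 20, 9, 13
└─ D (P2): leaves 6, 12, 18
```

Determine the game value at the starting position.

9

B (P2): min(17, 19, 7) = 7
C (P2): min(20, 9, 13) = 9
D (P2): min(6, 12, 18) = 6
Root (P1): max(7, 9, 6) = 9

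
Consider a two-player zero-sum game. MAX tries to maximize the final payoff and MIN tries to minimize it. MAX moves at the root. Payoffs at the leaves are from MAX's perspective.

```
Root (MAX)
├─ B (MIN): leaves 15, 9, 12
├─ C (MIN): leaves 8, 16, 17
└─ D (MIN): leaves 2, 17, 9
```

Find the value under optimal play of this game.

9

B (MIN): min(15, 9, 12) = 9
C (MIN): min(8, 16, 17) = 8
D (MIN): min(2, 17, 9) = 2
Root (MAX): max(9, 8, 2) = 9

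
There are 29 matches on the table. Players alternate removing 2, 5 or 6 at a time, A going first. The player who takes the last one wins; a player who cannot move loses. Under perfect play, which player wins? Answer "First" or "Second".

Positions where the player to move wins (W) vs loses (L):
i:   0  1  2  3  4  5  6  7  8  9 10 11 12 13 14 15 16 17 18 19 20 21 22 23 24 25 26 27 28 29
     L  L  W  W  L  W  W  W  L  W  W  L  L  W  W  L  W  W  W  L  W  W  L  L  W  W  L  W  W  W
Position 29 is W, so the first player wins.

First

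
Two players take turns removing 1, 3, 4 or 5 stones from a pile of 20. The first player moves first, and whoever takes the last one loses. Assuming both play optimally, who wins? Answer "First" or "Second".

i:   0  1  2  3  4  5  6  7  8  9 10 11 12 13 14 15 16 17 18 19 20
     W  L  W  L  W  W  W  W  W  L  W  L  W  W  W  W  W  L  W  L  W
Position 20 is W, so the first player wins.

First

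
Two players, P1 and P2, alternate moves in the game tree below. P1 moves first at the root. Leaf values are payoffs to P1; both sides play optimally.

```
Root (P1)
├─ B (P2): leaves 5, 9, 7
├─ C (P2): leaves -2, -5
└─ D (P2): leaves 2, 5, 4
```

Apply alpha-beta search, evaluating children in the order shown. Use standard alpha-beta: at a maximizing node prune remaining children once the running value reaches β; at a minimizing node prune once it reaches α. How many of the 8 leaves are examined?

B [α=-∞,β=+∞]: v=5
C [α=5,β=+∞]: v=-2 after child 1 ≤ α → α-cutoff, skip 1
D [α=5,β=+∞]: v=2 after child 1 ≤ α → α-cutoff, skip 2
Root [α=-∞,β=+∞]: v=5
Leaves evaluated: 5 of 8.

5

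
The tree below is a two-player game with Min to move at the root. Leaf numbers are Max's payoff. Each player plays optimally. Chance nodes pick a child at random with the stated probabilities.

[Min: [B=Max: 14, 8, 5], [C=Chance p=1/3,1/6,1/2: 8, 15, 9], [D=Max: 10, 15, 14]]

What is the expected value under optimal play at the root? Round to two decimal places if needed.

B (Max): max(14, 8, 5) = 14
C (Chance): 1/3·8 + 1/6·15 + 1/2·9 = 9.67
D (Max): max(10, 15, 14) = 15
Root (Min): min(14, 9.67, 15) = 9.67

9.67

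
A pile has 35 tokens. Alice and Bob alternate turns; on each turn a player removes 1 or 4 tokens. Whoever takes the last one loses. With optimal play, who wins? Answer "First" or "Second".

First

Mark each pile size as W (mover wins) or L (mover loses):
i:   0  1  2  3  4  5  6  7  8  9 10 11 12 13 14 15 16 17 18 19 20 21 22 23 24 25 26 27 28 29 30 31 32 33 34 35
     W  L  W  L  W  W  L  W  L  W  W  L  W  L  W  W  L  W  L  W  W  L  W  L  W  W  L  W  L  W  W  L  W  L  W  W
Position 35 is W, so the first player wins.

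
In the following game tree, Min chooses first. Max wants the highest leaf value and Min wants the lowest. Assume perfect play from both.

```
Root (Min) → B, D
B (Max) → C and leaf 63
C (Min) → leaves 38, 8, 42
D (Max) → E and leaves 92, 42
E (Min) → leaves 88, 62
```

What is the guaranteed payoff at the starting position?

63

C (Min): min(38, 8, 42) = 8
B (Max): max(8, 63) = 63
E (Min): min(88, 62) = 62
D (Max): max(62, 92, 42) = 92
Root (Min): min(63, 92) = 63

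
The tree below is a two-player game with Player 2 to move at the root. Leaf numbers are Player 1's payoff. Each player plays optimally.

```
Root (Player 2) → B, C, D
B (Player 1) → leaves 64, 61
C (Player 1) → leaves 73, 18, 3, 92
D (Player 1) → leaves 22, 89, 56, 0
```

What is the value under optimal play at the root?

B (Player 1): max(64, 61) = 64
C (Player 1): max(73, 18, 3, 92) = 92
D (Player 1): max(22, 89, 56, 0) = 89
Root (Player 2): min(64, 92, 89) = 64

64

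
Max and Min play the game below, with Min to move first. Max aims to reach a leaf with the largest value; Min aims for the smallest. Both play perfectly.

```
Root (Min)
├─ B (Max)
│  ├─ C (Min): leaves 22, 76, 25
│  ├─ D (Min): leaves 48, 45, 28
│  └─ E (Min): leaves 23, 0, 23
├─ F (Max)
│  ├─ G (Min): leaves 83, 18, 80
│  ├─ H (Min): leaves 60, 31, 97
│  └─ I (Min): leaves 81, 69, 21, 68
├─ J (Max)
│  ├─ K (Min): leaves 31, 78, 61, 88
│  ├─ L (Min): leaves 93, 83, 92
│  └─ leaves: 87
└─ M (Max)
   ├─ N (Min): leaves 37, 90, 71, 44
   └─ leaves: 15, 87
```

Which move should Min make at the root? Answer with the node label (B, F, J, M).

B

C (Min): min(22, 76, 25) = 22
D (Min): min(48, 45, 28) = 28
E (Min): min(23, 0, 23) = 0
B (Max): max(22, 28, 0) = 28
G (Min): min(83, 18, 80) = 18
H (Min): min(60, 31, 97) = 31
I (Min): min(81, 69, 21, 68) = 21
F (Max): max(18, 31, 21) = 31
K (Min): min(31, 78, 61, 88) = 31
L (Min): min(93, 83, 92) = 83
J (Max): max(31, 83, 87) = 87
N (Min): min(37, 90, 71, 44) = 37
M (Max): max(37, 15, 87) = 87
Root (Min): min(28, 31, 87, 87) = 28
Min picks the child with the lowest value: B (value 28).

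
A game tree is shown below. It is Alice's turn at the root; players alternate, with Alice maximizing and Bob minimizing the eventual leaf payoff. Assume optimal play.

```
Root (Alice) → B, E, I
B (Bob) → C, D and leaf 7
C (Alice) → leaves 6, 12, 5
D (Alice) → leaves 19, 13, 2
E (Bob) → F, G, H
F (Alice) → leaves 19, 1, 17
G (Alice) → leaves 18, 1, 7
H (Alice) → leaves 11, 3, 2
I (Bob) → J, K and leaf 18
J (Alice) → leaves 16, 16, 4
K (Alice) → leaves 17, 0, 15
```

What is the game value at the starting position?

16

C (Alice): max(6, 12, 5) = 12
D (Alice): max(19, 13, 2) = 19
B (Bob): min(12, 19, 7) = 7
F (Alice): max(19, 1, 17) = 19
G (Alice): max(18, 1, 7) = 18
H (Alice): max(11, 3, 2) = 11
E (Bob): min(19, 18, 11) = 11
J (Alice): max(16, 16, 4) = 16
K (Alice): max(17, 0, 15) = 17
I (Bob): min(16, 17, 18) = 16
Root (Alice): max(7, 11, 16) = 16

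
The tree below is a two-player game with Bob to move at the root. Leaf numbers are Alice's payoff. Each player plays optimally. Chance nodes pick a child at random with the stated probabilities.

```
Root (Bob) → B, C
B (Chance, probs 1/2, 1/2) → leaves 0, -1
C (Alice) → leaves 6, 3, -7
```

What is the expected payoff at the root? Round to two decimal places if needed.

B (Chance): 1/2·0 + 1/2·-1 = -0.5
C (Alice): max(6, 3, -7) = 6
Root (Bob): min(-0.5, 6) = -0.5

-0.5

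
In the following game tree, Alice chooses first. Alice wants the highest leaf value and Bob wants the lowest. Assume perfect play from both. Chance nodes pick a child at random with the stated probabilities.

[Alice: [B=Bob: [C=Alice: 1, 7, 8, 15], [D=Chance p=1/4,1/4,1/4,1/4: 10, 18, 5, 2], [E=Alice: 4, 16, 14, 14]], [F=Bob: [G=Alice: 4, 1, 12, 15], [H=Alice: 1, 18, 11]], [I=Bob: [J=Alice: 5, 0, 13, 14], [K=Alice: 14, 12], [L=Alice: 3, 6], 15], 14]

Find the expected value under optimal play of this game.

15

C (Alice): max(1, 7, 8, 15) = 15
D (Chance): 1/4·10 + 1/4·18 + 1/4·5 + 1/4·2 = 8.75
E (Alice): max(4, 16, 14, 14) = 16
B (Bob): min(15, 8.75, 16) = 8.75
G (Alice): max(4, 1, 12, 15) = 15
H (Alice): max(1, 18, 11) = 18
F (Bob): min(15, 18) = 15
J (Alice): max(5, 0, 13, 14) = 14
K (Alice): max(14, 12) = 14
L (Alice): max(3, 6) = 6
I (Bob): min(14, 14, 6, 15) = 6
Root (Alice): max(8.75, 15, 6, 14) = 15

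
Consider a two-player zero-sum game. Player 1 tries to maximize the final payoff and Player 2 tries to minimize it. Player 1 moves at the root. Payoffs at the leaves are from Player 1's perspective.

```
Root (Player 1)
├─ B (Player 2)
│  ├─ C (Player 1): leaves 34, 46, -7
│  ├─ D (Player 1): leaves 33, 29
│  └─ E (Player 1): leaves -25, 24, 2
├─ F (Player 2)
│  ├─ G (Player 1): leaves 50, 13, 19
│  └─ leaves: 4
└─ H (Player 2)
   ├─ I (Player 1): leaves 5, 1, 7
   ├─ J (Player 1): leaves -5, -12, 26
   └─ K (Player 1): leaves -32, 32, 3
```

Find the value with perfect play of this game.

24

C (Player 1): max(34, 46, -7) = 46
D (Player 1): max(33, 29) = 33
E (Player 1): max(-25, 24, 2) = 24
B (Player 2): min(46, 33, 24) = 24
G (Player 1): max(50, 13, 19) = 50
F (Player 2): min(50, 4) = 4
I (Player 1): max(5, 1, 7) = 7
J (Player 1): max(-5, -12, 26) = 26
K (Player 1): max(-32, 32, 3) = 32
H (Player 2): min(7, 26, 32) = 7
Root (Player 1): max(24, 4, 7) = 24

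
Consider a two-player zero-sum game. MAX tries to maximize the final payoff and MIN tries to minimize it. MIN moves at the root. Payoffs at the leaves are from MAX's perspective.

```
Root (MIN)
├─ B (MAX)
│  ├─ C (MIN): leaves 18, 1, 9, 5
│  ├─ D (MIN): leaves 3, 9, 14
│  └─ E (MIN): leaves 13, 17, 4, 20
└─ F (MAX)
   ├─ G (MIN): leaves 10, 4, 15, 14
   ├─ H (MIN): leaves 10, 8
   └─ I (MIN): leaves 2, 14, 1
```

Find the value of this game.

4

C (MIN): min(18, 1, 9, 5) = 1
D (MIN): min(3, 9, 14) = 3
E (MIN): min(13, 17, 4, 20) = 4
B (MAX): max(1, 3, 4) = 4
G (MIN): min(10, 4, 15, 14) = 4
H (MIN): min(10, 8) = 8
I (MIN): min(2, 14, 1) = 1
F (MAX): max(4, 8, 1) = 8
Root (MIN): min(4, 8) = 4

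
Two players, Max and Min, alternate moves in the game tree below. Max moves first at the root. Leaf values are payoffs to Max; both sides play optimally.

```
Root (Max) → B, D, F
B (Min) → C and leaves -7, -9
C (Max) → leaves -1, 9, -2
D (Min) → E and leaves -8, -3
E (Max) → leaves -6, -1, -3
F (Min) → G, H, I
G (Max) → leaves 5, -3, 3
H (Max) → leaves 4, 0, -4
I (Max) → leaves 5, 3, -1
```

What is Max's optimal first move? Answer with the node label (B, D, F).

C (Max): max(-1, 9, -2) = 9
B (Min): min(9, -7, -9) = -9
E (Max): max(-6, -1, -3) = -1
D (Min): min(-1, -8, -3) = -8
G (Max): max(5, -3, 3) = 5
H (Max): max(4, 0, -4) = 4
I (Max): max(5, 3, -1) = 5
F (Min): min(5, 4, 5) = 4
Root (Max): max(-9, -8, 4) = 4
Max picks the child with the highest value: F (value 4).

F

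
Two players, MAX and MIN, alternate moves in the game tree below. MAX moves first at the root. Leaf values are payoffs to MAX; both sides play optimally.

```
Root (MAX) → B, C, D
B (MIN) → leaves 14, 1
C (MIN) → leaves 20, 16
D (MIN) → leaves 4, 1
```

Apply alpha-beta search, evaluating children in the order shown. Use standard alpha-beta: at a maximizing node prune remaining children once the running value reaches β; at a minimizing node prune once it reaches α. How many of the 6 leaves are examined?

5

B [α=-∞,β=+∞]: v=1
C [α=1,β=+∞]: v=16
D [α=16,β=+∞]: v=4 after child 1 ≤ α → α-cutoff, skip 1
Root [α=-∞,β=+∞]: v=16
Leaves evaluated: 5 of 6.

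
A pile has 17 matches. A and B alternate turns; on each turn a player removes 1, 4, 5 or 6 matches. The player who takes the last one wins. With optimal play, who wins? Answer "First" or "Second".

First

i:   0  1  2  3  4  5  6  7  8  9 10 11 12 13 14 15 16 17
     L  W  L  W  W  W  W  W  W  L  W  L  W  W  W  W  W  W
Position 17 is W, so the first player wins.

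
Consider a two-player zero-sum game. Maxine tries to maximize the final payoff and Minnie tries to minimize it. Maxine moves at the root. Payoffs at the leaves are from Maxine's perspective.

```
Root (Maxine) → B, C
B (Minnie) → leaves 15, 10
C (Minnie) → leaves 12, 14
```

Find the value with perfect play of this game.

12

B (Minnie): min(15, 10) = 10
C (Minnie): min(12, 14) = 12
Root (Maxine): max(10, 12) = 12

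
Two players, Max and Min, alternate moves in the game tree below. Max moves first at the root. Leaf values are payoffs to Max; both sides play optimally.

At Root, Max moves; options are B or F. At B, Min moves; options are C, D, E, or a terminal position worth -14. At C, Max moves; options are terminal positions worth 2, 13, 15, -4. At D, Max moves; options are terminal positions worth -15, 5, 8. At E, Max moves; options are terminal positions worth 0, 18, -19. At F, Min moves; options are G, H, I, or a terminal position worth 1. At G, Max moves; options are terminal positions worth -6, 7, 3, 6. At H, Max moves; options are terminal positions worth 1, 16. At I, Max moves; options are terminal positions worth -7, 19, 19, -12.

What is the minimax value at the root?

1

C (Max): max(2, 13, 15, -4) = 15
D (Max): max(-15, 5, 8) = 8
E (Max): max(0, 18, -19) = 18
B (Min): min(15, 8, 18, -14) = -14
G (Max): max(-6, 7, 3, 6) = 7
H (Max): max(1, 16) = 16
I (Max): max(-7, 19, 19, -12) = 19
F (Min): min(7, 16, 19, 1) = 1
Root (Max): max(-14, 1) = 1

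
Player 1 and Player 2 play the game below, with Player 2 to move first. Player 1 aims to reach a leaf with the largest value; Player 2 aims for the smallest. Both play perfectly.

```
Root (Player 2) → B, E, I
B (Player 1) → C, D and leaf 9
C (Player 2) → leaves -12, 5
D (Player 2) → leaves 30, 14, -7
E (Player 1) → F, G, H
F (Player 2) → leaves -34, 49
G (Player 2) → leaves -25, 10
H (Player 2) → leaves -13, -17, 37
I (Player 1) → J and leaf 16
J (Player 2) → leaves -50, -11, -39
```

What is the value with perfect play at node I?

J: min(-50, -11, -39) = -50
I: max(-50, 16) = 16

16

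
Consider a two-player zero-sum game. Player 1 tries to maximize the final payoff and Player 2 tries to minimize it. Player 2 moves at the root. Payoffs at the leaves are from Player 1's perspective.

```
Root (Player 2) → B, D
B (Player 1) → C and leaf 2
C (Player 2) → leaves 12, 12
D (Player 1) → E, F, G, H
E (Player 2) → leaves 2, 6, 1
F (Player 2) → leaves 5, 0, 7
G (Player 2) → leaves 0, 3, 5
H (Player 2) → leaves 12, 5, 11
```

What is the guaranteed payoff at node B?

C: min(12, 12) = 12
B: max(12, 2) = 12

12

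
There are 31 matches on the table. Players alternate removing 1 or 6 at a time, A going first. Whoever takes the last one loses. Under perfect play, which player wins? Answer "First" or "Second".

Second

Positions where the player to move wins (W) vs loses (L):
i:   0  1  2  3  4  5  6  7  8  9 10 11 12 13 14 15 16 17 18 19 20 21 22 23 24 25 26 27 28 29 30 31
     W  L  W  L  W  L  W  W  L  W  L  W  L  W  W  L  W  L  W  L  W  W  L  W  L  W  L  W  W  L  W  L
Position 31 is L, so the second player wins.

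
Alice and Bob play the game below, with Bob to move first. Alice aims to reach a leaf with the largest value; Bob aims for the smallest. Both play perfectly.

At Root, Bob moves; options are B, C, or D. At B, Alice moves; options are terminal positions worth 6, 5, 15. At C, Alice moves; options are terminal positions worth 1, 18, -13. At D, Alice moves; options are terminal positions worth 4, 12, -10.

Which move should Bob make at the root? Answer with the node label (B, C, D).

D

B (Alice): max(6, 5, 15) = 15
C (Alice): max(1, 18, -13) = 18
D (Alice): max(4, 12, -10) = 12
Root (Bob): min(15, 18, 12) = 12
Bob picks the child with the lowest value: D (value 12).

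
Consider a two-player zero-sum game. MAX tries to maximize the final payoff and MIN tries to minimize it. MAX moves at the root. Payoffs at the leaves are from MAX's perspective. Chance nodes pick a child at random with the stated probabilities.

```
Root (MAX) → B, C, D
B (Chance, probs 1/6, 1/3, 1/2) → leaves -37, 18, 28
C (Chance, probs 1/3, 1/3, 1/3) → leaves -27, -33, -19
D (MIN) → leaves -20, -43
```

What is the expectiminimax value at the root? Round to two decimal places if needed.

13.83

B (Chance): 1/6·-37 + 1/3·18 + 1/2·28 = 13.83
C (Chance): 1/3·-27 + 1/3·-33 + 1/3·-19 = -26.33
D (MIN): min(-20, -43) = -43
Root (MAX): max(13.83, -26.33, -43) = 13.83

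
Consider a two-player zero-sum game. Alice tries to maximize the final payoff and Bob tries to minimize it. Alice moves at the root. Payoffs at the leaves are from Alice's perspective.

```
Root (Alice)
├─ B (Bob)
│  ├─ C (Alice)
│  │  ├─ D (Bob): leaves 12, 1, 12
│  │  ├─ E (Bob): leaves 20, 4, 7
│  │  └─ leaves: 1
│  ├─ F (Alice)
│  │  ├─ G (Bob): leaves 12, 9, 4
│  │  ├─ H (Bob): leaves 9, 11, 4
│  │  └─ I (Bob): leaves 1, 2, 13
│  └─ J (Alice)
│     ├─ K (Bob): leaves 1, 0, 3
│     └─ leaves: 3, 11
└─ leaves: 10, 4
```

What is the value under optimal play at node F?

4

G: min(12, 9, 4) = 4
H: min(9, 11, 4) = 4
I: min(1, 2, 13) = 1
F: max(4, 4, 1) = 4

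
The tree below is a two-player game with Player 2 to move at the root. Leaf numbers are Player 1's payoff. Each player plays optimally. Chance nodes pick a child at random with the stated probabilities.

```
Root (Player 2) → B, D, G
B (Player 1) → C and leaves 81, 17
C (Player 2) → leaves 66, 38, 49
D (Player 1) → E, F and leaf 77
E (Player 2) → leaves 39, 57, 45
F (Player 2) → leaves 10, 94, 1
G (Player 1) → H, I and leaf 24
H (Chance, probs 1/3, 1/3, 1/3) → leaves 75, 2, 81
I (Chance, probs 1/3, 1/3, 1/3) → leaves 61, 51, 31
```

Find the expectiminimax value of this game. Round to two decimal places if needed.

C (Player 2): min(66, 38, 49) = 38
B (Player 1): max(38, 81, 17) = 81
E (Player 2): min(39, 57, 45) = 39
F (Player 2): min(10, 94, 1) = 1
D (Player 1): max(39, 1, 77) = 77
H (Chance): 1/3·75 + 1/3·2 + 1/3·81 = 52.67
I (Chance): 1/3·61 + 1/3·51 + 1/3·31 = 47.67
G (Player 1): max(52.67, 47.67, 24) = 52.67
Root (Player 2): min(81, 77, 52.67) = 52.67

52.67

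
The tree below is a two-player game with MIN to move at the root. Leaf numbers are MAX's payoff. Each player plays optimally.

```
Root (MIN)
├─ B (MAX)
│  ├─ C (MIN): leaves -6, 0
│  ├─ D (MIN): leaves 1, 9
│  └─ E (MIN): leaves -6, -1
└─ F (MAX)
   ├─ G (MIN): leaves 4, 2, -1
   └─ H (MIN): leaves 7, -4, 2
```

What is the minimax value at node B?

1

C: min(-6, 0) = -6
D: min(1, 9) = 1
E: min(-6, -1) = -6
B: max(-6, 1, -6) = 1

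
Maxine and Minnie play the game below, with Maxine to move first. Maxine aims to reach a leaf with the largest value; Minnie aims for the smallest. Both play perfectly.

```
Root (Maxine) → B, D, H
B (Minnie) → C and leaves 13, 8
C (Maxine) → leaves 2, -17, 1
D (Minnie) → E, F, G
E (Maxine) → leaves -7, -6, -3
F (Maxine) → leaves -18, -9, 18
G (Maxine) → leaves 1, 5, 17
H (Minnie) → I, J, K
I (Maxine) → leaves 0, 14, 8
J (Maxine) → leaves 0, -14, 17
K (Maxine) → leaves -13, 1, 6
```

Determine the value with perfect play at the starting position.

C (Maxine): max(2, -17, 1) = 2
B (Minnie): min(2, 13, 8) = 2
E (Maxine): max(-7, -6, -3) = -3
F (Maxine): max(-18, -9, 18) = 18
G (Maxine): max(1, 5, 17) = 17
D (Minnie): min(-3, 18, 17) = -3
I (Maxine): max(0, 14, 8) = 14
J (Maxine): max(0, -14, 17) = 17
K (Maxine): max(-13, 1, 6) = 6
H (Minnie): min(14, 17, 6) = 6
Root (Maxine): max(2, -3, 6) = 6

6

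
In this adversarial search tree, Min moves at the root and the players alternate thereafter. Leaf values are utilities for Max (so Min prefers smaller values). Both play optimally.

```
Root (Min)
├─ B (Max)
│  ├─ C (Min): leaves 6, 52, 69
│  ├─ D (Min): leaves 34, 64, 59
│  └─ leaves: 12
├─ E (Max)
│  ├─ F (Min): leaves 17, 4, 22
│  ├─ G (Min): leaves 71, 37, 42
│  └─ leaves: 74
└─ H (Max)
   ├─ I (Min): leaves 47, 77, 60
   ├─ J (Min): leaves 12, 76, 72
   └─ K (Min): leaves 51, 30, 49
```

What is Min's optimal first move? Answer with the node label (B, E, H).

B

C (Min): min(6, 52, 69) = 6
D (Min): min(34, 64, 59) = 34
B (Max): max(6, 34, 12) = 34
F (Min): min(17, 4, 22) = 4
G (Min): min(71, 37, 42) = 37
E (Max): max(4, 37, 74) = 74
I (Min): min(47, 77, 60) = 47
J (Min): min(12, 76, 72) = 12
K (Min): min(51, 30, 49) = 30
H (Max): max(47, 12, 30) = 47
Root (Min): min(34, 74, 47) = 34
Min picks the child with the lowest value: B (value 34).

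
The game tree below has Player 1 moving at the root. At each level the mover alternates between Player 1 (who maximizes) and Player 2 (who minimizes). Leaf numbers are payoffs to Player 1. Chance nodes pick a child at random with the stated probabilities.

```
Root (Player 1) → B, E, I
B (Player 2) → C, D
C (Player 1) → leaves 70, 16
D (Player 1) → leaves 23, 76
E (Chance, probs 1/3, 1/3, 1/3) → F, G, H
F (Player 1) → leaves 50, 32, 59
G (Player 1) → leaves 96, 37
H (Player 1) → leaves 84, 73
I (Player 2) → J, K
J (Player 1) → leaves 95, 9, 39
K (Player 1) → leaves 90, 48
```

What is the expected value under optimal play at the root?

90

C (Player 1): max(70, 16) = 70
D (Player 1): max(23, 76) = 76
B (Player 2): min(70, 76) = 70
F (Player 1): max(50, 32, 59) = 59
G (Player 1): max(96, 37) = 96
H (Player 1): max(84, 73) = 84
E (Chance): 1/3·59 + 1/3·96 + 1/3·84 = 79.67
J (Player 1): max(95, 9, 39) = 95
K (Player 1): max(90, 48) = 90
I (Player 2): min(95, 90) = 90
Root (Player 1): max(70, 79.67, 90) = 90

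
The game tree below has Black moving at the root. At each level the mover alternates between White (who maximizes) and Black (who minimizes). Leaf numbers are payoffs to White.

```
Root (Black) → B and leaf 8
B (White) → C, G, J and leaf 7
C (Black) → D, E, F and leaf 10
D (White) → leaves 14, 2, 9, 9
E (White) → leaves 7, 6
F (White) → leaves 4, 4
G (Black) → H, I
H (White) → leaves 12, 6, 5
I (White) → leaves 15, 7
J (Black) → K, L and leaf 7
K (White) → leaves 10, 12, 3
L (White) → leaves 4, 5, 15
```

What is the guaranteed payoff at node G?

12

H: max(12, 6, 5) = 12
I: max(15, 7) = 15
G: min(12, 15) = 12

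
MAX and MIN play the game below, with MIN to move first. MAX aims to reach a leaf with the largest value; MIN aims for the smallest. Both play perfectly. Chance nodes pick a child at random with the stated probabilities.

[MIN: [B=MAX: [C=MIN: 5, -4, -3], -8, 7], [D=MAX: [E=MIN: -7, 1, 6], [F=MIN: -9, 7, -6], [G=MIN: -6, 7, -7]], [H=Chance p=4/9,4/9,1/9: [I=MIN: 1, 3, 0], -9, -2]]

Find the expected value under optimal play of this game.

C (MIN): min(5, -4, -3) = -4
B (MAX): max(-4, -8, 7) = 7
E (MIN): min(-7, 1, 6) = -7
F (MIN): min(-9, 7, -6) = -9
G (MIN): min(-6, 7, -7) = -7
D (MAX): max(-7, -9, -7) = -7
I (MIN): min(1, 3, 0) = 0
H (Chance): 4/9·0 + 4/9·-9 + 1/9·-2 = -4.22
Root (MIN): min(7, -7, -4.22) = -7

-7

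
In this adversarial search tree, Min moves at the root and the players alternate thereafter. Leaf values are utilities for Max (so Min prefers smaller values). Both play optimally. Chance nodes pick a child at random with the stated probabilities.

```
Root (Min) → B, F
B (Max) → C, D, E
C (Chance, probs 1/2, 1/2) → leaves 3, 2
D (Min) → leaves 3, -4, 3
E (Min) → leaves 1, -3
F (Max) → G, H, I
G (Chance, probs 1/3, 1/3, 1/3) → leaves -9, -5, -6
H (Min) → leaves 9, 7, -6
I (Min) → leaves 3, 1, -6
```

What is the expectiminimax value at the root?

-6

C (Chance): 1/2·3 + 1/2·2 = 2.5
D (Min): min(3, -4, 3) = -4
E (Min): min(1, -3) = -3
B (Max): max(2.5, -4, -3) = 2.5
G (Chance): 1/3·-9 + 1/3·-5 + 1/3·-6 = -6.67
H (Min): min(9, 7, -6) = -6
I (Min): min(3, 1, -6) = -6
F (Max): max(-6.67, -6, -6) = -6
Root (Min): min(2.5, -6) = -6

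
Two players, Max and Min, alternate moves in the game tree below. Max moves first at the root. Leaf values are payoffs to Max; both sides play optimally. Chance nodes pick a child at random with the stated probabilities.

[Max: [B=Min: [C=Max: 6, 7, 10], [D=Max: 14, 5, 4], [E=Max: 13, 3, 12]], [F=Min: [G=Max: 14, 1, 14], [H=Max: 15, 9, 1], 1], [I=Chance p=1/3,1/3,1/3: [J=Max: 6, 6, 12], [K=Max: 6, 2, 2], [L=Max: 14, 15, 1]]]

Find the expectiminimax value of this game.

11

C (Max): max(6, 7, 10) = 10
D (Max): max(14, 5, 4) = 14
E (Max): max(13, 3, 12) = 13
B (Min): min(10, 14, 13) = 10
G (Max): max(14, 1, 14) = 14
H (Max): max(15, 9, 1) = 15
F (Min): min(14, 15, 1) = 1
J (Max): max(6, 6, 12) = 12
K (Max): max(6, 2, 2) = 6
L (Max): max(14, 15, 1) = 15
I (Chance): 1/3·12 + 1/3·6 + 1/3·15 = 11
Root (Max): max(10, 1, 11) = 11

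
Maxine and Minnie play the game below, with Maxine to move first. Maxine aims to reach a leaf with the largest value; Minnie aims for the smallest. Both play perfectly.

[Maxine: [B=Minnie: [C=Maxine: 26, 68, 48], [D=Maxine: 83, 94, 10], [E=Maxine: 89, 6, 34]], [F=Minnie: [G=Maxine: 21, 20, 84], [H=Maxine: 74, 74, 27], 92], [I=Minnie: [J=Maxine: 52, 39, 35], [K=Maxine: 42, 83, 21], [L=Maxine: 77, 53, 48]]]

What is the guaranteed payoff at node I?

J: max(52, 39, 35) = 52
K: max(42, 83, 21) = 83
L: max(77, 53, 48) = 77
I: min(52, 83, 77) = 52

52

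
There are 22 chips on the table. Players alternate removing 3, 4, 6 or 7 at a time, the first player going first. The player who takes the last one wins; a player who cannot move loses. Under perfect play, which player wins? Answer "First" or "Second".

Second

Compute winning (W) and losing (L) positions by backward induction:
i:   0  1  2  3  4  5  6  7  8  9 10 11 12 13 14 15 16 17 18 19 20 21 22
     L  L  L  W  W  W  W  W  W  W  L  L  L  W  W  W  W  W  W  W  L  L  L
Position 22 is L, so the second player wins.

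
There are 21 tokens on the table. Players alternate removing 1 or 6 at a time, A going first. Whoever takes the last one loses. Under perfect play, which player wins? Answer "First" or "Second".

First

Positions where the player to move wins (W) vs loses (L):
i:   0  1  2  3  4  5  6  7  8  9 10 11 12 13 14 15 16 17 18 19 20 21
     W  L  W  L  W  L  W  W  L  W  L  W  L  W  W  L  W  L  W  L  W  W
Position 21 is W, so the first player wins.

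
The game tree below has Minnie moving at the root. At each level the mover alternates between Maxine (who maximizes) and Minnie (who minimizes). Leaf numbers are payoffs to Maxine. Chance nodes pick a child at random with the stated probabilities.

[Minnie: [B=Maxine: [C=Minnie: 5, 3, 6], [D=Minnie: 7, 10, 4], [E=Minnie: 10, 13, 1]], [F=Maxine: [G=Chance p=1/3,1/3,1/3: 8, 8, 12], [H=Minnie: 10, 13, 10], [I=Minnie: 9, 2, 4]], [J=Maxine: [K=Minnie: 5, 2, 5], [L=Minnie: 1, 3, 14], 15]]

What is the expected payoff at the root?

4

C (Minnie): min(5, 3, 6) = 3
D (Minnie): min(7, 10, 4) = 4
E (Minnie): min(10, 13, 1) = 1
B (Maxine): max(3, 4, 1) = 4
G (Chance): 1/3·8 + 1/3·8 + 1/3·12 = 9.33
H (Minnie): min(10, 13, 10) = 10
I (Minnie): min(9, 2, 4) = 2
F (Maxine): max(9.33, 10, 2) = 10
K (Minnie): min(5, 2, 5) = 2
L (Minnie): min(1, 3, 14) = 1
J (Maxine): max(2, 1, 15) = 15
Root (Minnie): min(4, 10, 15) = 4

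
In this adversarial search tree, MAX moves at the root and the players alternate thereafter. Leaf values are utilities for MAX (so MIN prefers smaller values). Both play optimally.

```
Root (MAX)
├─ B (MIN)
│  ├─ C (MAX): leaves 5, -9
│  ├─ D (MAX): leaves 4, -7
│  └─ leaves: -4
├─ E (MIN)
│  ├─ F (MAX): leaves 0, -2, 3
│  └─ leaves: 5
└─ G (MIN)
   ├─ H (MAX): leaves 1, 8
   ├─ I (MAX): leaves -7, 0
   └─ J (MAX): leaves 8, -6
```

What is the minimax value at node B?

C: max(5, -9) = 5
D: max(4, -7) = 4
B: min(5, 4, -4) = -4

-4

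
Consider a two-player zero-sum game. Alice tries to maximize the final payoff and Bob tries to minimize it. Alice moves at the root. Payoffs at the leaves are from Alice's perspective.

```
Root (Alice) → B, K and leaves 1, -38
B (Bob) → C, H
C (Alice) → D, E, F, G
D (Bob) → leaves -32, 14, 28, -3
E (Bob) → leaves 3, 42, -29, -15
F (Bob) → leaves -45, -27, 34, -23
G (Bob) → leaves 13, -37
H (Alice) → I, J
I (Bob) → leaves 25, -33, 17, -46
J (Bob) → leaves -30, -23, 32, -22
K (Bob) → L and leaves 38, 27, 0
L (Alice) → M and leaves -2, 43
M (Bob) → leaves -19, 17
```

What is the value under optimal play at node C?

D: min(-32, 14, 28, -3) = -32
E: min(3, 42, -29, -15) = -29
F: min(-45, -27, 34, -23) = -45
G: min(13, -37) = -37
C: max(-32, -29, -45, -37) = -29

-29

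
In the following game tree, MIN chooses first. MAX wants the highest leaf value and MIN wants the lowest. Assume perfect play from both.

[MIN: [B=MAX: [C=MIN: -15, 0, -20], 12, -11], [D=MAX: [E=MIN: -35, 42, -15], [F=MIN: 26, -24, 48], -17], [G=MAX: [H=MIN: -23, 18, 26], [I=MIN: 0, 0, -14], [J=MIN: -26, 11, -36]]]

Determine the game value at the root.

C (MIN): min(-15, 0, -20) = -20
B (MAX): max(-20, 12, -11) = 12
E (MIN): min(-35, 42, -15) = -35
F (MIN): min(26, -24, 48) = -24
D (MAX): max(-35, -24, -17) = -17
H (MIN): min(-23, 18, 26) = -23
I (MIN): min(0, 0, -14) = -14
J (MIN): min(-26, 11, -36) = -36
G (MAX): max(-23, -14, -36) = -14
Root (MIN): min(12, -17, -14) = -17

-17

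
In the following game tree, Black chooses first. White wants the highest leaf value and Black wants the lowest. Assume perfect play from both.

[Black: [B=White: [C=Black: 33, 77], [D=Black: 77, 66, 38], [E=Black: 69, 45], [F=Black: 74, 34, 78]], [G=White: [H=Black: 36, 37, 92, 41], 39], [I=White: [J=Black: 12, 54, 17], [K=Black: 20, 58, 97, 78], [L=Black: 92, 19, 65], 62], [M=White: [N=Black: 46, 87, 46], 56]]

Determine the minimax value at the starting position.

39

C (Black): min(33, 77) = 33
D (Black): min(77, 66, 38) = 38
E (Black): min(69, 45) = 45
F (Black): min(74, 34, 78) = 34
B (White): max(33, 38, 45, 34) = 45
H (Black): min(36, 37, 92, 41) = 36
G (White): max(36, 39) = 39
J (Black): min(12, 54, 17) = 12
K (Black): min(20, 58, 97, 78) = 20
L (Black): min(92, 19, 65) = 19
I (White): max(12, 20, 19, 62) = 62
N (Black): min(46, 87, 46) = 46
M (White): max(46, 56) = 56
Root (Black): min(45, 39, 62, 56) = 39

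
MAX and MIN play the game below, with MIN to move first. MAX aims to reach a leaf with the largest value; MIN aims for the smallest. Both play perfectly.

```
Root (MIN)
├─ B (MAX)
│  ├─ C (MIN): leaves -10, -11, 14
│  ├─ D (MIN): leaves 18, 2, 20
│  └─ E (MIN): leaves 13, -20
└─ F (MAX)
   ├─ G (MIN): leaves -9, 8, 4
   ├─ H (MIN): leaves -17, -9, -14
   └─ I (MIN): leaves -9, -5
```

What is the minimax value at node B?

2

C: min(-10, -11, 14) = -11
D: min(18, 2, 20) = 2
E: min(13, -20) = -20
B: max(-11, 2, -20) = 2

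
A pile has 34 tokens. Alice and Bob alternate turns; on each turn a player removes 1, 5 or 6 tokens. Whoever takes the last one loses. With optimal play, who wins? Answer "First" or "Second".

Second

Compute winning (W) and losing (L) positions by backward induction:
i:   0  1  2  3  4  5  6  7  8  9 10 11 12 13 14 15 16 17 18 19 20 21 22 23 24 25 26 27 28 29 30 31 32 33 34
     W  L  W  L  W  L  W  W  W  W  W  W  L  W  L  W  L  W  W  W  W  W  W  L  W  L  W  L  W  W  W  W  W  W  L
Position 34 is L, so the second player wins.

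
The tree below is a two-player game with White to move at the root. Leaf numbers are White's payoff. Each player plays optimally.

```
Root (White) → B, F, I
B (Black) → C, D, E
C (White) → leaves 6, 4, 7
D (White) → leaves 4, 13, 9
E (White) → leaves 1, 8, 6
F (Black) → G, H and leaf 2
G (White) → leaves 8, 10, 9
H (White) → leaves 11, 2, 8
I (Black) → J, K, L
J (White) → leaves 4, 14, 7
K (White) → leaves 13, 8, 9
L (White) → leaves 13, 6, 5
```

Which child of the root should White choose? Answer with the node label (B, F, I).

I

C (White): max(6, 4, 7) = 7
D (White): max(4, 13, 9) = 13
E (White): max(1, 8, 6) = 8
B (Black): min(7, 13, 8) = 7
G (White): max(8, 10, 9) = 10
H (White): max(11, 2, 8) = 11
F (Black): min(10, 11, 2) = 2
J (White): max(4, 14, 7) = 14
K (White): max(13, 8, 9) = 13
L (White): max(13, 6, 5) = 13
I (Black): min(14, 13, 13) = 13
Root (White): max(7, 2, 13) = 13
White picks the child with the highest value: I (value 13).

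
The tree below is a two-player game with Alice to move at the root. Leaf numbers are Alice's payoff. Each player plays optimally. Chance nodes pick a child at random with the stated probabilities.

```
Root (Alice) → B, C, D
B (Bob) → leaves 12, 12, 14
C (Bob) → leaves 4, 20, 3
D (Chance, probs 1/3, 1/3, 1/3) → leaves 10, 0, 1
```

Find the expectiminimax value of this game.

B (Bob): min(12, 12, 14) = 12
C (Bob): min(4, 20, 3) = 3
D (Chance): 1/3·10 + 1/3·0 + 1/3·1 = 3.67
Root (Alice): max(12, 3, 3.67) = 12

12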